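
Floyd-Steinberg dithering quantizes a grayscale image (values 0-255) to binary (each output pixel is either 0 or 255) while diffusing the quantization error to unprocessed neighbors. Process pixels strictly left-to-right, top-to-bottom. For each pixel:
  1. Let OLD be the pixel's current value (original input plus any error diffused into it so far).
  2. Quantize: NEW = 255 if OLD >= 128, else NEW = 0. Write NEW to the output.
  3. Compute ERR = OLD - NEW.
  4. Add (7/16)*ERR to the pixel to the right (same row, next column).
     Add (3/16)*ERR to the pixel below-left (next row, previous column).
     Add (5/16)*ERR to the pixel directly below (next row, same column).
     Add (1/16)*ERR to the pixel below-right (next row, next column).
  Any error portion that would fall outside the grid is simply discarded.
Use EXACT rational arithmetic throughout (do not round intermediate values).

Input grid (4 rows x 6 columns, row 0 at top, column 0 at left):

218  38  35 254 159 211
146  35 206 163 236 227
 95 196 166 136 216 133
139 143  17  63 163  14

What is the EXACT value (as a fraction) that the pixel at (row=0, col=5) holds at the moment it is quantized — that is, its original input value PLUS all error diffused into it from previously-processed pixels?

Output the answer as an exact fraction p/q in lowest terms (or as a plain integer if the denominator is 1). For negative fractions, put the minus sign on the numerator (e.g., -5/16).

(0,0): OLD=218 → NEW=255, ERR=-37
(0,1): OLD=349/16 → NEW=0, ERR=349/16
(0,2): OLD=11403/256 → NEW=0, ERR=11403/256
(0,3): OLD=1120205/4096 → NEW=255, ERR=75725/4096
(0,4): OLD=10950299/65536 → NEW=255, ERR=-5761381/65536
(0,5): OLD=180919869/1048576 → NEW=255, ERR=-86467011/1048576
Target (0,5): original=211, with diffused error = 180919869/1048576

Answer: 180919869/1048576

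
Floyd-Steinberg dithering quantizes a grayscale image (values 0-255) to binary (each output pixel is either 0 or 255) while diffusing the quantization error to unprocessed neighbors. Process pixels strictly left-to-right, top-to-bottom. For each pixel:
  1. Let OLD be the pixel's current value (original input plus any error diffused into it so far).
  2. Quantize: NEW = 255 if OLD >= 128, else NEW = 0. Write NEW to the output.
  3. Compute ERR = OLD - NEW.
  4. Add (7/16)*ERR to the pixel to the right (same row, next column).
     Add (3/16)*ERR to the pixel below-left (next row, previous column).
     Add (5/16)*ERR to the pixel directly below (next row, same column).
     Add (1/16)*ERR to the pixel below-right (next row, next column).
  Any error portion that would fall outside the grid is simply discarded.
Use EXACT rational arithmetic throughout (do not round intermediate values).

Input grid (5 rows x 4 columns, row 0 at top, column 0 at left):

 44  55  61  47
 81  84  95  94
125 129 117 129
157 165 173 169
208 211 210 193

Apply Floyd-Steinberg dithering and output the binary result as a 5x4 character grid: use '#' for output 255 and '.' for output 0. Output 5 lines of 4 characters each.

(0,0): OLD=44 → NEW=0, ERR=44
(0,1): OLD=297/4 → NEW=0, ERR=297/4
(0,2): OLD=5983/64 → NEW=0, ERR=5983/64
(0,3): OLD=90009/1024 → NEW=0, ERR=90009/1024
(1,0): OLD=6955/64 → NEW=0, ERR=6955/64
(1,1): OLD=89613/512 → NEW=255, ERR=-40947/512
(1,2): OLD=1807921/16384 → NEW=0, ERR=1807921/16384
(1,3): OLD=46029351/262144 → NEW=255, ERR=-20817369/262144
(2,0): OLD=1179359/8192 → NEW=255, ERR=-909601/8192
(2,1): OLD=21734885/262144 → NEW=0, ERR=21734885/262144
(2,2): OLD=88011809/524288 → NEW=255, ERR=-45681631/524288
(2,3): OLD=612038797/8388608 → NEW=0, ERR=612038797/8388608
(3,0): OLD=578174223/4194304 → NEW=255, ERR=-491373297/4194304
(3,1): OLD=7810065425/67108864 → NEW=0, ERR=7810065425/67108864
(3,2): OLD=231444611375/1073741824 → NEW=255, ERR=-42359553745/1073741824
(3,3): OLD=2905029865673/17179869184 → NEW=255, ERR=-1475836776247/17179869184
(4,0): OLD=207458631907/1073741824 → NEW=255, ERR=-66345533213/1073741824
(4,1): OLD=1766234337033/8589934592 → NEW=255, ERR=-424198983927/8589934592
(4,2): OLD=45968676803721/274877906944 → NEW=255, ERR=-24125189466999/274877906944
(4,3): OLD=551035662515599/4398046511104 → NEW=0, ERR=551035662515599/4398046511104
Row 0: ....
Row 1: .#.#
Row 2: #.#.
Row 3: #.##
Row 4: ###.

Answer: ....
.#.#
#.#.
#.##
###.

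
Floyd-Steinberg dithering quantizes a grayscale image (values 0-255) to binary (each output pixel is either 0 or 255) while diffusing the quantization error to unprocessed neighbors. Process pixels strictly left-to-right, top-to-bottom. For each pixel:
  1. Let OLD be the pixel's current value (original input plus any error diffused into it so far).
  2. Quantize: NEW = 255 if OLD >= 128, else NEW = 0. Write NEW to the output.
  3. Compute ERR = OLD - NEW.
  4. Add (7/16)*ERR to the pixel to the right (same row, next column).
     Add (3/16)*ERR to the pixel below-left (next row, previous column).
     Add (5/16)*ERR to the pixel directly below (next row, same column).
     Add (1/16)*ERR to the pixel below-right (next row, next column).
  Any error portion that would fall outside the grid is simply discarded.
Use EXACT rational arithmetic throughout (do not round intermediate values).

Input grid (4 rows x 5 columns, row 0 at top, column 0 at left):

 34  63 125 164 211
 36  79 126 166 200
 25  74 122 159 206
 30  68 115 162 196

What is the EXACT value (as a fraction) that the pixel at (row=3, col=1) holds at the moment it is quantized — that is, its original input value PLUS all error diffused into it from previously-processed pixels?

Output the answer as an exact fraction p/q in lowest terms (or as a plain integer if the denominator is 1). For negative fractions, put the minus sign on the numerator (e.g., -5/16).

(0,0): OLD=34 → NEW=0, ERR=34
(0,1): OLD=623/8 → NEW=0, ERR=623/8
(0,2): OLD=20361/128 → NEW=255, ERR=-12279/128
(0,3): OLD=249919/2048 → NEW=0, ERR=249919/2048
(0,4): OLD=8663481/32768 → NEW=255, ERR=307641/32768
(1,0): OLD=7837/128 → NEW=0, ERR=7837/128
(1,1): OLD=117003/1024 → NEW=0, ERR=117003/1024
(1,2): OLD=5693735/32768 → NEW=255, ERR=-2662105/32768
(1,3): OLD=21542523/131072 → NEW=255, ERR=-11880837/131072
(1,4): OLD=358412177/2097152 → NEW=255, ERR=-176361583/2097152
(2,0): OLD=1074089/16384 → NEW=0, ERR=1074089/16384
(2,1): OLD=66574995/524288 → NEW=0, ERR=66574995/524288
(2,2): OLD=1193802233/8388608 → NEW=255, ERR=-945292807/8388608
(2,3): OLD=8123863387/134217728 → NEW=0, ERR=8123863387/134217728
(2,4): OLD=430646991549/2147483648 → NEW=255, ERR=-116961338691/2147483648
(3,0): OLD=623237465/8388608 → NEW=0, ERR=623237465/8388608
(3,1): OLD=8264761253/67108864 → NEW=0, ERR=8264761253/67108864
Target (3,1): original=68, with diffused error = 8264761253/67108864

Answer: 8264761253/67108864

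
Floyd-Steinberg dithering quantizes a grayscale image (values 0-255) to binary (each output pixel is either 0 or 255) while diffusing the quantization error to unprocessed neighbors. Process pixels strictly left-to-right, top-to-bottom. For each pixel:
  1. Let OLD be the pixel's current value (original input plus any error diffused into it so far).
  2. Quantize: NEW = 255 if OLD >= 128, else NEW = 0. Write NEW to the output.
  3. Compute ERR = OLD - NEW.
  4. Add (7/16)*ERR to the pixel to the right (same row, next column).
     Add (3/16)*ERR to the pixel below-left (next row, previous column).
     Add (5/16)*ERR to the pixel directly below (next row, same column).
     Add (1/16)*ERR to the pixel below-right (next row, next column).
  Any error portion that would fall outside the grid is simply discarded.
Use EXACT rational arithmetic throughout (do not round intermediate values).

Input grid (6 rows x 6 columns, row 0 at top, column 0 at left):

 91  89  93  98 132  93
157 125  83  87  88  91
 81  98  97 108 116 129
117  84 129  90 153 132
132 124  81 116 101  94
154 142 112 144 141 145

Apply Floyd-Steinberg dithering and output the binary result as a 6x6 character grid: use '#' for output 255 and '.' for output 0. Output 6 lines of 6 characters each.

Answer: .#..#.
#.#..#
...#.#
#.#.#.
.#.#.#
#.#.#.

Derivation:
(0,0): OLD=91 → NEW=0, ERR=91
(0,1): OLD=2061/16 → NEW=255, ERR=-2019/16
(0,2): OLD=9675/256 → NEW=0, ERR=9675/256
(0,3): OLD=469133/4096 → NEW=0, ERR=469133/4096
(0,4): OLD=11934683/65536 → NEW=255, ERR=-4776997/65536
(0,5): OLD=64078589/1048576 → NEW=0, ERR=64078589/1048576
(1,0): OLD=41415/256 → NEW=255, ERR=-23865/256
(1,1): OLD=117873/2048 → NEW=0, ERR=117873/2048
(1,2): OLD=8754245/65536 → NEW=255, ERR=-7957435/65536
(1,3): OLD=15300129/262144 → NEW=0, ERR=15300129/262144
(1,4): OLD=1834972675/16777216 → NEW=0, ERR=1834972675/16777216
(1,5): OLD=41175811109/268435456 → NEW=255, ERR=-27275230171/268435456
(2,0): OLD=2053227/32768 → NEW=0, ERR=2053227/32768
(2,1): OLD=120383561/1048576 → NEW=0, ERR=120383561/1048576
(2,2): OLD=2077432603/16777216 → NEW=0, ERR=2077432603/16777216
(2,3): OLD=25948456707/134217728 → NEW=255, ERR=-8277063933/134217728
(2,4): OLD=462976766857/4294967296 → NEW=0, ERR=462976766857/4294967296
(2,5): OLD=10393384458063/68719476736 → NEW=255, ERR=-7130082109617/68719476736
(3,0): OLD=2652601275/16777216 → NEW=255, ERR=-1625588805/16777216
(3,1): OLD=14041845791/134217728 → NEW=0, ERR=14041845791/134217728
(3,2): OLD=224496759629/1073741824 → NEW=255, ERR=-49307405491/1073741824
(3,3): OLD=5400568370151/68719476736 → NEW=0, ERR=5400568370151/68719476736
(3,4): OLD=108719647963399/549755813888 → NEW=255, ERR=-31468084578041/549755813888
(3,5): OLD=714865428658185/8796093022208 → NEW=0, ERR=714865428658185/8796093022208
(4,0): OLD=260569826709/2147483648 → NEW=0, ERR=260569826709/2147483648
(4,1): OLD=6704024207889/34359738368 → NEW=255, ERR=-2057709075951/34359738368
(4,2): OLD=67865275184867/1099511627776 → NEW=0, ERR=67865275184867/1099511627776
(4,3): OLD=2708496686367375/17592186044416 → NEW=255, ERR=-1777510754958705/17592186044416
(4,4): OLD=16623241905286527/281474976710656 → NEW=0, ERR=16623241905286527/281474976710656
(4,5): OLD=637967867591184921/4503599627370496 → NEW=255, ERR=-510450037388291559/4503599627370496
(5,0): OLD=99334854247619/549755813888 → NEW=255, ERR=-40852878293821/549755813888
(5,1): OLD=1933924246871027/17592186044416 → NEW=0, ERR=1933924246871027/17592186044416
(5,2): OLD=22052904911358497/140737488355328 → NEW=255, ERR=-13835154619250143/140737488355328
(5,3): OLD=379868557438338555/4503599627370496 → NEW=0, ERR=379868557438338555/4503599627370496
(5,4): OLD=1520333393550603483/9007199254740992 → NEW=255, ERR=-776502416408349477/9007199254740992
(5,5): OLD=10888628723226908375/144115188075855872 → NEW=0, ERR=10888628723226908375/144115188075855872
Row 0: .#..#.
Row 1: #.#..#
Row 2: ...#.#
Row 3: #.#.#.
Row 4: .#.#.#
Row 5: #.#.#.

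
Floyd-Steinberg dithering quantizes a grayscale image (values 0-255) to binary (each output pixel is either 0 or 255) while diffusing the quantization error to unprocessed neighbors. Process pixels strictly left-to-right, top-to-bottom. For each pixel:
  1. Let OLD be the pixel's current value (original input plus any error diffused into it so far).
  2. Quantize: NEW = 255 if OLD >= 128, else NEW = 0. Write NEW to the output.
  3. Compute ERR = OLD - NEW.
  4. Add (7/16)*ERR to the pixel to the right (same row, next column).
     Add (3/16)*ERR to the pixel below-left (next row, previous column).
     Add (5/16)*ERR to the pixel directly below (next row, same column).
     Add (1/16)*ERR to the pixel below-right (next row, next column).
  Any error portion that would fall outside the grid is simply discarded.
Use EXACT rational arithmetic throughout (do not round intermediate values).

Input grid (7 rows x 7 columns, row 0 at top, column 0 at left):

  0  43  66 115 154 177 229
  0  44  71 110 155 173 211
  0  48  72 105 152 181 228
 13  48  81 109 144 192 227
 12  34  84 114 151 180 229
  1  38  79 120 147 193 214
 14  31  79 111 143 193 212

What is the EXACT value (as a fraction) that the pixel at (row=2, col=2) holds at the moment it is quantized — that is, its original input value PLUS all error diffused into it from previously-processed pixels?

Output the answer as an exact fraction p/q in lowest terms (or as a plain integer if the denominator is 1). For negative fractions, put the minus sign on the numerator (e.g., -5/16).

Answer: 144665133/1048576

Derivation:
(0,0): OLD=0 → NEW=0, ERR=0
(0,1): OLD=43 → NEW=0, ERR=43
(0,2): OLD=1357/16 → NEW=0, ERR=1357/16
(0,3): OLD=38939/256 → NEW=255, ERR=-26341/256
(0,4): OLD=446397/4096 → NEW=0, ERR=446397/4096
(0,5): OLD=14724651/65536 → NEW=255, ERR=-1987029/65536
(0,6): OLD=226214701/1048576 → NEW=255, ERR=-41172179/1048576
(1,0): OLD=129/16 → NEW=0, ERR=129/16
(1,1): OLD=9839/128 → NEW=0, ERR=9839/128
(1,2): OLD=469107/4096 → NEW=0, ERR=469107/4096
(1,3): OLD=2518003/16384 → NEW=255, ERR=-1659917/16384
(1,4): OLD=139058981/1048576 → NEW=255, ERR=-128327899/1048576
(1,5): OLD=917980925/8388608 → NEW=0, ERR=917980925/8388608
(1,6): OLD=32844580211/134217728 → NEW=255, ERR=-1380940429/134217728
(2,0): OLD=34677/2048 → NEW=0, ERR=34677/2048
(2,1): OLD=6645791/65536 → NEW=0, ERR=6645791/65536
(2,2): OLD=144665133/1048576 → NEW=255, ERR=-122721747/1048576
Target (2,2): original=72, with diffused error = 144665133/1048576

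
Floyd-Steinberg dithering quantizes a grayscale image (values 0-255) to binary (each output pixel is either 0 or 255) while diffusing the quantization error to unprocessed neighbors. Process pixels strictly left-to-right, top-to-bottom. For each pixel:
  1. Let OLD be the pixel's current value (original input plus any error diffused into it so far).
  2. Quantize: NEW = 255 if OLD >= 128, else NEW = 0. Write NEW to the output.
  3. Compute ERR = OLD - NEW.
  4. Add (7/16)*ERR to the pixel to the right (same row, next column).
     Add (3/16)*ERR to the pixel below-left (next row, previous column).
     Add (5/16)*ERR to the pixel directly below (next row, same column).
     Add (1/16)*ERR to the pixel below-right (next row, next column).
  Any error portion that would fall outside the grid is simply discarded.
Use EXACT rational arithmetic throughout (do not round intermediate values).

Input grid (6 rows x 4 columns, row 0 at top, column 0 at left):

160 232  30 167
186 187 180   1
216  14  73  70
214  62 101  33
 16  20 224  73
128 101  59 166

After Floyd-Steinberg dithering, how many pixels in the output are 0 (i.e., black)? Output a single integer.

(0,0): OLD=160 → NEW=255, ERR=-95
(0,1): OLD=3047/16 → NEW=255, ERR=-1033/16
(0,2): OLD=449/256 → NEW=0, ERR=449/256
(0,3): OLD=687175/4096 → NEW=255, ERR=-357305/4096
(1,0): OLD=36917/256 → NEW=255, ERR=-28363/256
(1,1): OLD=230899/2048 → NEW=0, ERR=230899/2048
(1,2): OLD=13728623/65536 → NEW=255, ERR=-2983057/65536
(1,3): OLD=-48302279/1048576 → NEW=0, ERR=-48302279/1048576
(2,0): OLD=6636065/32768 → NEW=255, ERR=-1719775/32768
(2,1): OLD=11336955/1048576 → NEW=0, ERR=11336955/1048576
(2,2): OLD=129845543/2097152 → NEW=0, ERR=129845543/2097152
(2,3): OLD=2679248427/33554432 → NEW=0, ERR=2679248427/33554432
(3,0): OLD=3349171089/16777216 → NEW=255, ERR=-929018991/16777216
(3,1): OLD=13282589967/268435456 → NEW=0, ERR=13282589967/268435456
(3,2): OLD=677075196913/4294967296 → NEW=255, ERR=-418141463567/4294967296
(3,3): OLD=1321395152663/68719476736 → NEW=0, ERR=1321395152663/68719476736
(4,0): OLD=34245727357/4294967296 → NEW=0, ERR=34245727357/4294967296
(4,1): OLD=592231785591/34359738368 → NEW=0, ERR=592231785591/34359738368
(4,2): OLD=228495061024279/1099511627776 → NEW=255, ERR=-51880404058601/1099511627776
(4,3): OLD=919734150372049/17592186044416 → NEW=0, ERR=919734150372049/17592186044416
(5,0): OLD=73515268628717/549755813888 → NEW=255, ERR=-66672463912723/549755813888
(5,1): OLD=791279075430043/17592186044416 → NEW=0, ERR=791279075430043/17592186044416
(5,2): OLD=658061561080927/8796093022208 → NEW=0, ERR=658061561080927/8796093022208
(5,3): OLD=59706292276024503/281474976710656 → NEW=255, ERR=-12069826785192777/281474976710656
Output grid:
  Row 0: ##.#  (1 black, running=1)
  Row 1: #.#.  (2 black, running=3)
  Row 2: #...  (3 black, running=6)
  Row 3: #.#.  (2 black, running=8)
  Row 4: ..#.  (3 black, running=11)
  Row 5: #..#  (2 black, running=13)

Answer: 13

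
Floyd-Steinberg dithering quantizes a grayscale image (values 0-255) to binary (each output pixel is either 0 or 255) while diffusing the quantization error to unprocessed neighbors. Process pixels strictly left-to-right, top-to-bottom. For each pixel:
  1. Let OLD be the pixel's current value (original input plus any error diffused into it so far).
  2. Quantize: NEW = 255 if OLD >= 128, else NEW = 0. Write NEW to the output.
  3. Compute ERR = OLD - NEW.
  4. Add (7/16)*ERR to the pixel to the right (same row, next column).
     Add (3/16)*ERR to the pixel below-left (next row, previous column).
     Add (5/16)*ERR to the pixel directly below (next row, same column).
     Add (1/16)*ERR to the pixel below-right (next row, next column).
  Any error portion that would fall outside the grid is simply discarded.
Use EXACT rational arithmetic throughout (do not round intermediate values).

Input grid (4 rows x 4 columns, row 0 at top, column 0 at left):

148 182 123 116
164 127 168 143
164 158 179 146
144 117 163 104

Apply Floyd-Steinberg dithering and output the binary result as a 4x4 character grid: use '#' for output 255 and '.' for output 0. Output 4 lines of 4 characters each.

(0,0): OLD=148 → NEW=255, ERR=-107
(0,1): OLD=2163/16 → NEW=255, ERR=-1917/16
(0,2): OLD=18069/256 → NEW=0, ERR=18069/256
(0,3): OLD=601619/4096 → NEW=255, ERR=-442861/4096
(1,0): OLD=27673/256 → NEW=0, ERR=27673/256
(1,1): OLD=293679/2048 → NEW=255, ERR=-228561/2048
(1,2): OLD=7436379/65536 → NEW=0, ERR=7436379/65536
(1,3): OLD=171197805/1048576 → NEW=255, ERR=-96189075/1048576
(2,0): OLD=5795189/32768 → NEW=255, ERR=-2560651/32768
(2,1): OLD=122649559/1048576 → NEW=0, ERR=122649559/1048576
(2,2): OLD=506373555/2097152 → NEW=255, ERR=-28400205/2097152
(2,3): OLD=3976219015/33554432 → NEW=0, ERR=3976219015/33554432
(3,0): OLD=2374163621/16777216 → NEW=255, ERR=-1904026459/16777216
(3,1): OLD=25898069627/268435456 → NEW=0, ERR=25898069627/268435456
(3,2): OLD=990017568901/4294967296 → NEW=255, ERR=-105199091579/4294967296
(3,3): OLD=8897048489251/68719476736 → NEW=255, ERR=-8626418078429/68719476736
Row 0: ##.#
Row 1: .#.#
Row 2: #.#.
Row 3: #.##

Answer: ##.#
.#.#
#.#.
#.##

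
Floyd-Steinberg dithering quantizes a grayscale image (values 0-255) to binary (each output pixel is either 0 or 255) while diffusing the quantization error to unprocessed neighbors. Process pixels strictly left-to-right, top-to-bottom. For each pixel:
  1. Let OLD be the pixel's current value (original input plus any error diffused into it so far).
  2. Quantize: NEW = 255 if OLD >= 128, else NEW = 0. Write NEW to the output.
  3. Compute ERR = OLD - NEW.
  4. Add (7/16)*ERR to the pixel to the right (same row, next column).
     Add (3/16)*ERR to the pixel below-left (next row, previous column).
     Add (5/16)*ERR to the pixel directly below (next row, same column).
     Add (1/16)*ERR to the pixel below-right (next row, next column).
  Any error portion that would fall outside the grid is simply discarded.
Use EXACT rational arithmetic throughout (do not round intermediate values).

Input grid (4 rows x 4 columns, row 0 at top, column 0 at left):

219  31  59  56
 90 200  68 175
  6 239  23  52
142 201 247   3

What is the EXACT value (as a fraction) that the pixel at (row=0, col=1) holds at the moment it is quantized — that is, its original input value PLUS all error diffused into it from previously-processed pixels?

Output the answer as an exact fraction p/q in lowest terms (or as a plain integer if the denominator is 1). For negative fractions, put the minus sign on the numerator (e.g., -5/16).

Answer: 61/4

Derivation:
(0,0): OLD=219 → NEW=255, ERR=-36
(0,1): OLD=61/4 → NEW=0, ERR=61/4
Target (0,1): original=31, with diffused error = 61/4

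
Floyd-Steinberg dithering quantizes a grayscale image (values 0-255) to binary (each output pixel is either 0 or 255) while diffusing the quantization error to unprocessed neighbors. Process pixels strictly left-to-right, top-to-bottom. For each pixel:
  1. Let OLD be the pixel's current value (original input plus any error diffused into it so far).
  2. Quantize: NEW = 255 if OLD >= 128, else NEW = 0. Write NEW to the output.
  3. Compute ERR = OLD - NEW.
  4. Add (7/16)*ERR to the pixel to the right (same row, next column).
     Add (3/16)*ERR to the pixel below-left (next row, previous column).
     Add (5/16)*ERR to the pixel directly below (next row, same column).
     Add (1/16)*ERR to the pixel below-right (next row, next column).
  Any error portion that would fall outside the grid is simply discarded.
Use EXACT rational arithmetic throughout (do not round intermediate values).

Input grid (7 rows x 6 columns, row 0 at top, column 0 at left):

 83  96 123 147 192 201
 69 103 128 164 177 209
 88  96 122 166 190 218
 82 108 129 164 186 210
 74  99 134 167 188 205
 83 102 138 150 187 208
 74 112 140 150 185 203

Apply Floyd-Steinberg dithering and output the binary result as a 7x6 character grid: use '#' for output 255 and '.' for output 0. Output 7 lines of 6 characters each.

(0,0): OLD=83 → NEW=0, ERR=83
(0,1): OLD=2117/16 → NEW=255, ERR=-1963/16
(0,2): OLD=17747/256 → NEW=0, ERR=17747/256
(0,3): OLD=726341/4096 → NEW=255, ERR=-318139/4096
(0,4): OLD=10355939/65536 → NEW=255, ERR=-6355741/65536
(0,5): OLD=166273589/1048576 → NEW=255, ERR=-101113291/1048576
(1,0): OLD=18415/256 → NEW=0, ERR=18415/256
(1,1): OLD=234121/2048 → NEW=0, ERR=234121/2048
(1,2): OLD=11629117/65536 → NEW=255, ERR=-5082563/65536
(1,3): OLD=24103353/262144 → NEW=0, ERR=24103353/262144
(1,4): OLD=2751218379/16777216 → NEW=255, ERR=-1526971701/16777216
(1,5): OLD=35698075421/268435456 → NEW=255, ERR=-32752965859/268435456
(2,0): OLD=4322547/32768 → NEW=255, ERR=-4033293/32768
(2,1): OLD=71123105/1048576 → NEW=0, ERR=71123105/1048576
(2,2): OLD=2547187235/16777216 → NEW=255, ERR=-1731002845/16777216
(2,3): OLD=17137143755/134217728 → NEW=0, ERR=17137143755/134217728
(2,4): OLD=860228998625/4294967296 → NEW=255, ERR=-234987661855/4294967296
(2,5): OLD=10324790271287/68719476736 → NEW=255, ERR=-7198676296393/68719476736
(3,0): OLD=943774147/16777216 → NEW=0, ERR=943774147/16777216
(3,1): OLD=17014621063/134217728 → NEW=0, ERR=17014621063/134217728
(3,2): OLD=193701406469/1073741824 → NEW=255, ERR=-80102758651/1073741824
(3,3): OLD=10620960229391/68719476736 → NEW=255, ERR=-6902506338289/68719476736
(3,4): OLD=62285397081647/549755813888 → NEW=0, ERR=62285397081647/549755813888
(3,5): OLD=1965151841662049/8796093022208 → NEW=255, ERR=-277851879000991/8796093022208
(4,0): OLD=247708619021/2147483648 → NEW=0, ERR=247708619021/2147483648
(4,1): OLD=6136930655529/34359738368 → NEW=255, ERR=-2624802628311/34359738368
(4,2): OLD=72958405526699/1099511627776 → NEW=0, ERR=72958405526699/1099511627776
(4,3): OLD=3188090558672503/17592186044416 → NEW=255, ERR=-1297916882653577/17592186044416
(4,4): OLD=50363388079483879/281474976710656 → NEW=255, ERR=-21412730981733401/281474976710656
(4,5): OLD=760782629404462577/4503599627370496 → NEW=255, ERR=-387635275575013903/4503599627370496
(5,0): OLD=57572014189451/549755813888 → NEW=0, ERR=57572014189451/549755813888
(5,1): OLD=2526144784171835/17592186044416 → NEW=255, ERR=-1959862657154245/17592186044416
(5,2): OLD=12861765517235385/140737488355328 → NEW=0, ERR=12861765517235385/140737488355328
(5,3): OLD=706210469604218371/4503599627370496 → NEW=255, ERR=-442207435375258109/4503599627370496
(5,4): OLD=896390876280335971/9007199254740992 → NEW=0, ERR=896390876280335971/9007199254740992
(5,5): OLD=31689135106574765311/144115188075855872 → NEW=255, ERR=-5060237852768482049/144115188075855872
(6,0): OLD=24161082575437969/281474976710656 → NEW=0, ERR=24161082575437969/281474976710656
(6,1): OLD=623389188089632957/4503599627370496 → NEW=255, ERR=-525028716889843523/4503599627370496
(6,2): OLD=1660599370870351733/18014398509481984 → NEW=0, ERR=1660599370870351733/18014398509481984
(6,3): OLD=53039254555232206657/288230376151711744 → NEW=255, ERR=-20459491363454288063/288230376151711744
(6,4): OLD=794705311089113089889/4611686018427387904 → NEW=255, ERR=-381274623609870825631/4611686018427387904
(6,5): OLD=11959147894795635022087/73786976294838206464 → NEW=255, ERR=-6856531060388107626233/73786976294838206464
Row 0: .#.###
Row 1: ..#.##
Row 2: #.#.##
Row 3: ..##.#
Row 4: .#.###
Row 5: .#.#.#
Row 6: .#.###

Answer: .#.###
..#.##
#.#.##
..##.#
.#.###
.#.#.#
.#.###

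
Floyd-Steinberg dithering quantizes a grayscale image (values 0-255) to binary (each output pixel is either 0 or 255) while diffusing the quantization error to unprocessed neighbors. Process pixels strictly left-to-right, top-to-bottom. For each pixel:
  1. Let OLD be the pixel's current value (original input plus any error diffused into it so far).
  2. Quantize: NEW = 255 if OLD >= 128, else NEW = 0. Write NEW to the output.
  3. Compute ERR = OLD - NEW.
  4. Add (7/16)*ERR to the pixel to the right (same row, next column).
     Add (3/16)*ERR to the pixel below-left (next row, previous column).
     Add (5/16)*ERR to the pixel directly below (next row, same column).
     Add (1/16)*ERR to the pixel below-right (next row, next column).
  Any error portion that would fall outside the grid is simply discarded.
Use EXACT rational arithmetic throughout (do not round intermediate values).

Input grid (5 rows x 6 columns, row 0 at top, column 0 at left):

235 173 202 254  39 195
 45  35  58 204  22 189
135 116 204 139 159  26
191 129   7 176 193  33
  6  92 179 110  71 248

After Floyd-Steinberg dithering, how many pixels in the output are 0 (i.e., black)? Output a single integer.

Answer: 14

Derivation:
(0,0): OLD=235 → NEW=255, ERR=-20
(0,1): OLD=657/4 → NEW=255, ERR=-363/4
(0,2): OLD=10387/64 → NEW=255, ERR=-5933/64
(0,3): OLD=218565/1024 → NEW=255, ERR=-42555/1024
(0,4): OLD=341091/16384 → NEW=0, ERR=341091/16384
(0,5): OLD=53505717/262144 → NEW=255, ERR=-13341003/262144
(1,0): OLD=1391/64 → NEW=0, ERR=1391/64
(1,1): OLD=-1271/512 → NEW=0, ERR=-1271/512
(1,2): OLD=237245/16384 → NEW=0, ERR=237245/16384
(1,3): OLD=12809529/65536 → NEW=255, ERR=-3902151/65536
(1,4): OLD=-40615349/4194304 → NEW=0, ERR=-40615349/4194304
(1,5): OLD=11419306909/67108864 → NEW=255, ERR=-5693453411/67108864
(2,0): OLD=1157747/8192 → NEW=255, ERR=-931213/8192
(2,1): OLD=18236193/262144 → NEW=0, ERR=18236193/262144
(2,2): OLD=954794403/4194304 → NEW=255, ERR=-114753117/4194304
(2,3): OLD=3607530315/33554432 → NEW=0, ERR=3607530315/33554432
(2,4): OLD=196904983649/1073741824 → NEW=255, ERR=-76899181471/1073741824
(2,5): OLD=-557491473737/17179869184 → NEW=0, ERR=-557491473737/17179869184
(3,0): OLD=706826563/4194304 → NEW=255, ERR=-362720957/4194304
(3,1): OLD=3377925895/33554432 → NEW=0, ERR=3377925895/33554432
(3,2): OLD=17985138309/268435456 → NEW=0, ERR=17985138309/268435456
(3,3): OLD=3844371357071/17179869184 → NEW=255, ERR=-536495284849/17179869184
(3,4): OLD=21659307814319/137438953472 → NEW=255, ERR=-13387625321041/137438953472
(3,5): OLD=-53288363991839/2199023255552 → NEW=0, ERR=-53288363991839/2199023255552
(4,0): OLD=-1153835123/536870912 → NEW=0, ERR=-1153835123/536870912
(4,1): OLD=1113913755561/8589934592 → NEW=255, ERR=-1076519565399/8589934592
(4,2): OLD=40007127889963/274877906944 → NEW=255, ERR=-30086738380757/274877906944
(4,3): OLD=168349354470391/4398046511104 → NEW=0, ERR=168349354470391/4398046511104
(4,4): OLD=3575533289667943/70368744177664 → NEW=0, ERR=3575533289667943/70368744177664
(4,5): OLD=288871307521579121/1125899906842624 → NEW=255, ERR=1766831276710001/1125899906842624
Output grid:
  Row 0: ####.#  (1 black, running=1)
  Row 1: ...#.#  (4 black, running=5)
  Row 2: #.#.#.  (3 black, running=8)
  Row 3: #..##.  (3 black, running=11)
  Row 4: .##..#  (3 black, running=14)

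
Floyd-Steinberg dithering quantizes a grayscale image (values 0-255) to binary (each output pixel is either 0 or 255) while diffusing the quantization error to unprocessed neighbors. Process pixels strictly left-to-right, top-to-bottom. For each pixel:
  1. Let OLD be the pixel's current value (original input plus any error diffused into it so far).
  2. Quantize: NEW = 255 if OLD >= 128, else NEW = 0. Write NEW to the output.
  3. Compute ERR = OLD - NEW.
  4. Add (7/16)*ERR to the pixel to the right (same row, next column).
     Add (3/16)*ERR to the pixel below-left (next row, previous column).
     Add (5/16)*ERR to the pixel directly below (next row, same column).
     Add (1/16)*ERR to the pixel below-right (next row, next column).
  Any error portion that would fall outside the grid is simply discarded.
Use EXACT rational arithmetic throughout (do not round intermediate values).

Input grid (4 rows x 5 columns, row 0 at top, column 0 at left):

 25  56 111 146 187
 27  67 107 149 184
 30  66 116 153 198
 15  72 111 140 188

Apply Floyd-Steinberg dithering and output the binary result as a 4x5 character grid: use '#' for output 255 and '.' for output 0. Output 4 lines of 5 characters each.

Answer: ..#.#
..#.#
..###
....#

Derivation:
(0,0): OLD=25 → NEW=0, ERR=25
(0,1): OLD=1071/16 → NEW=0, ERR=1071/16
(0,2): OLD=35913/256 → NEW=255, ERR=-29367/256
(0,3): OLD=392447/4096 → NEW=0, ERR=392447/4096
(0,4): OLD=15002361/65536 → NEW=255, ERR=-1709319/65536
(1,0): OLD=12125/256 → NEW=0, ERR=12125/256
(1,1): OLD=181643/2048 → NEW=0, ERR=181643/2048
(1,2): OLD=8657511/65536 → NEW=255, ERR=-8054169/65536
(1,3): OLD=29652123/262144 → NEW=0, ERR=29652123/262144
(1,4): OLD=970247025/4194304 → NEW=255, ERR=-99300495/4194304
(2,0): OLD=2012969/32768 → NEW=0, ERR=2012969/32768
(2,1): OLD=105391955/1048576 → NEW=0, ERR=105391955/1048576
(2,2): OLD=2488393913/16777216 → NEW=255, ERR=-1789796167/16777216
(2,3): OLD=34777257755/268435456 → NEW=255, ERR=-33673783525/268435456
(2,4): OLD=613274655485/4294967296 → NEW=255, ERR=-481942004995/4294967296
(3,0): OLD=889909145/16777216 → NEW=0, ERR=889909145/16777216
(3,1): OLD=14824662437/134217728 → NEW=0, ERR=14824662437/134217728
(3,2): OLD=467061940519/4294967296 → NEW=0, ERR=467061940519/4294967296
(3,3): OLD=1036530476367/8589934592 → NEW=0, ERR=1036530476367/8589934592
(3,4): OLD=27197255464555/137438953472 → NEW=255, ERR=-7849677670805/137438953472
Row 0: ..#.#
Row 1: ..#.#
Row 2: ..###
Row 3: ....#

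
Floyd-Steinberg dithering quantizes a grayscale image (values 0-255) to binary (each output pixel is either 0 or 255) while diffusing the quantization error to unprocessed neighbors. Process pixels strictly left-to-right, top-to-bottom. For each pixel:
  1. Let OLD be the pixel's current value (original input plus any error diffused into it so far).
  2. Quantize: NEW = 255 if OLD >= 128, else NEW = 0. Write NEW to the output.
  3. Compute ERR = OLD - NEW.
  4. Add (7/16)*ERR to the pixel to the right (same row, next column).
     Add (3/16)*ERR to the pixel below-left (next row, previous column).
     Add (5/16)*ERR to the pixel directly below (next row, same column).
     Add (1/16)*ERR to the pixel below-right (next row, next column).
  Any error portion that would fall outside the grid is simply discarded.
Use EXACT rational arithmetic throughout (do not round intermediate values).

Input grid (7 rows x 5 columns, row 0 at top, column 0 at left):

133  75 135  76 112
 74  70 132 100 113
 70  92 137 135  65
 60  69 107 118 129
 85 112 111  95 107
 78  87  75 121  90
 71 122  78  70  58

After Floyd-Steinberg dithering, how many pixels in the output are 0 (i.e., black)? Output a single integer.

Answer: 23

Derivation:
(0,0): OLD=133 → NEW=255, ERR=-122
(0,1): OLD=173/8 → NEW=0, ERR=173/8
(0,2): OLD=18491/128 → NEW=255, ERR=-14149/128
(0,3): OLD=56605/2048 → NEW=0, ERR=56605/2048
(0,4): OLD=4066251/32768 → NEW=0, ERR=4066251/32768
(1,0): OLD=5111/128 → NEW=0, ERR=5111/128
(1,1): OLD=67457/1024 → NEW=0, ERR=67457/1024
(1,2): OLD=4351957/32768 → NEW=255, ERR=-4003883/32768
(1,3): OLD=9376657/131072 → NEW=0, ERR=9376657/131072
(1,4): OLD=387562515/2097152 → NEW=255, ERR=-147211245/2097152
(2,0): OLD=1553691/16384 → NEW=0, ERR=1553691/16384
(2,1): OLD=70076057/524288 → NEW=255, ERR=-63617383/524288
(2,2): OLD=530664843/8388608 → NEW=0, ERR=530664843/8388608
(2,3): OLD=22043048433/134217728 → NEW=255, ERR=-12182472207/134217728
(2,4): OLD=16803230039/2147483648 → NEW=0, ERR=16803230039/2147483648
(3,0): OLD=561054891/8388608 → NEW=0, ERR=561054891/8388608
(3,1): OLD=5243250575/67108864 → NEW=0, ERR=5243250575/67108864
(3,2): OLD=292805979157/2147483648 → NEW=255, ERR=-254802351083/2147483648
(3,3): OLD=185311847901/4294967296 → NEW=0, ERR=185311847901/4294967296
(3,4): OLD=9940188624017/68719476736 → NEW=255, ERR=-7583277943663/68719476736
(4,0): OLD=129440002405/1073741824 → NEW=0, ERR=129440002405/1073741824
(4,1): OLD=5878593821733/34359738368 → NEW=255, ERR=-2883139462107/34359738368
(4,2): OLD=27588759664203/549755813888 → NEW=0, ERR=27588759664203/549755813888
(4,3): OLD=900121664890661/8796093022208 → NEW=0, ERR=900121664890661/8796093022208
(4,4): OLD=16885983688811651/140737488355328 → NEW=0, ERR=16885983688811651/140737488355328
(5,0): OLD=54941935481743/549755813888 → NEW=0, ERR=54941935481743/549755813888
(5,1): OLD=534121022279853/4398046511104 → NEW=0, ERR=534121022279853/4398046511104
(5,2): OLD=22202388004076373/140737488355328 → NEW=255, ERR=-13685671526532267/140737488355328
(5,3): OLD=76599620875478235/562949953421312 → NEW=255, ERR=-66952617246956325/562949953421312
(5,4): OLD=737307072527230329/9007199254740992 → NEW=0, ERR=737307072527230329/9007199254740992
(6,0): OLD=8796221322723423/70368744177664 → NEW=0, ERR=8796221322723423/70368744177664
(6,1): OLD=456334160256234065/2251799813685248 → NEW=255, ERR=-117874792233504175/2251799813685248
(6,2): OLD=360307456165887755/36028797018963968 → NEW=0, ERR=360307456165887755/36028797018963968
(6,3): OLD=26793720294909338041/576460752303423488 → NEW=0, ERR=26793720294909338041/576460752303423488
(6,4): OLD=889890403349772791631/9223372036854775808 → NEW=0, ERR=889890403349772791631/9223372036854775808
Output grid:
  Row 0: #.#..  (3 black, running=3)
  Row 1: ..#.#  (3 black, running=6)
  Row 2: .#.#.  (3 black, running=9)
  Row 3: ..#.#  (3 black, running=12)
  Row 4: .#...  (4 black, running=16)
  Row 5: ..##.  (3 black, running=19)
  Row 6: .#...  (4 black, running=23)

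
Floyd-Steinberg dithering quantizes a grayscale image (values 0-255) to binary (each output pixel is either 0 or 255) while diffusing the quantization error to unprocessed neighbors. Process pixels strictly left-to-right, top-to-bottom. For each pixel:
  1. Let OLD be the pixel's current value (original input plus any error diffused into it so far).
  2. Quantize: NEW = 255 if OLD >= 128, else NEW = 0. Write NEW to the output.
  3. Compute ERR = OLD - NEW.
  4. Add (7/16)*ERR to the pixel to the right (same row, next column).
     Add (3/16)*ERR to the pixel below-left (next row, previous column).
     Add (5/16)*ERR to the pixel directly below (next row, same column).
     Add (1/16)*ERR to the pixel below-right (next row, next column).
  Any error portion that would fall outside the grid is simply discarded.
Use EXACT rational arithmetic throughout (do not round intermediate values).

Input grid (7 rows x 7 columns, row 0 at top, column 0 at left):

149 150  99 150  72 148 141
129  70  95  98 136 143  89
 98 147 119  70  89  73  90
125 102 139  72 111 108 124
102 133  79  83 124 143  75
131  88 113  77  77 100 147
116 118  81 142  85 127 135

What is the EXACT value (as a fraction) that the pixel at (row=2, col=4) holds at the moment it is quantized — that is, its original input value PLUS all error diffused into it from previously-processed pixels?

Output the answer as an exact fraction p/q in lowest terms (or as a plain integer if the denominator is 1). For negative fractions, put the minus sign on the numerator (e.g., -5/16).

(0,0): OLD=149 → NEW=255, ERR=-106
(0,1): OLD=829/8 → NEW=0, ERR=829/8
(0,2): OLD=18475/128 → NEW=255, ERR=-14165/128
(0,3): OLD=208045/2048 → NEW=0, ERR=208045/2048
(0,4): OLD=3815611/32768 → NEW=0, ERR=3815611/32768
(0,5): OLD=104303901/524288 → NEW=255, ERR=-29389539/524288
(0,6): OLD=977066955/8388608 → NEW=0, ERR=977066955/8388608
(1,0): OLD=14759/128 → NEW=0, ERR=14759/128
(1,1): OLD=128465/1024 → NEW=0, ERR=128465/1024
(1,2): OLD=4614629/32768 → NEW=255, ERR=-3741211/32768
(1,3): OLD=12413985/131072 → NEW=0, ERR=12413985/131072
(1,4): OLD=1758782051/8388608 → NEW=255, ERR=-380312989/8388608
(1,5): OLD=9043889171/67108864 → NEW=255, ERR=-8068871149/67108864
(1,6): OLD=74401741501/1073741824 → NEW=0, ERR=74401741501/1073741824
(2,0): OLD=2581387/16384 → NEW=255, ERR=-1596533/16384
(2,1): OLD=67827945/524288 → NEW=255, ERR=-65865495/524288
(2,2): OLD=452630907/8388608 → NEW=0, ERR=452630907/8388608
(2,3): OLD=7218721763/67108864 → NEW=0, ERR=7218721763/67108864
(2,4): OLD=56515450995/536870912 → NEW=0, ERR=56515450995/536870912
Target (2,4): original=89, with diffused error = 56515450995/536870912

Answer: 56515450995/536870912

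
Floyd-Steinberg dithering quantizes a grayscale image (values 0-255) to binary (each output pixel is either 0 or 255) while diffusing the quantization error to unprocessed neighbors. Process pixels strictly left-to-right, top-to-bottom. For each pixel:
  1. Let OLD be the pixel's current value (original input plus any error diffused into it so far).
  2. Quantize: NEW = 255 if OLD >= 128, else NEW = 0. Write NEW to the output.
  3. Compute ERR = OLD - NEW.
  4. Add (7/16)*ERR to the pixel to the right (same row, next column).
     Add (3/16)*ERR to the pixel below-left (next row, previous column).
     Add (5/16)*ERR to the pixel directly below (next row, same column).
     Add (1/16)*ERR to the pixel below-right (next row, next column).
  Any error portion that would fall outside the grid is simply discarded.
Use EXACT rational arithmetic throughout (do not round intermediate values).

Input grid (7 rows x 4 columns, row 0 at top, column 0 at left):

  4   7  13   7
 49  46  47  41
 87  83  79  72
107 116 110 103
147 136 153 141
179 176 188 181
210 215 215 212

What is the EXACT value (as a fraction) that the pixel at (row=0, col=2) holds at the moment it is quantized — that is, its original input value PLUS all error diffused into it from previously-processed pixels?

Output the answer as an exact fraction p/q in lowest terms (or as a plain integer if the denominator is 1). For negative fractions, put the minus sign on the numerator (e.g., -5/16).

(0,0): OLD=4 → NEW=0, ERR=4
(0,1): OLD=35/4 → NEW=0, ERR=35/4
(0,2): OLD=1077/64 → NEW=0, ERR=1077/64
Target (0,2): original=13, with diffused error = 1077/64

Answer: 1077/64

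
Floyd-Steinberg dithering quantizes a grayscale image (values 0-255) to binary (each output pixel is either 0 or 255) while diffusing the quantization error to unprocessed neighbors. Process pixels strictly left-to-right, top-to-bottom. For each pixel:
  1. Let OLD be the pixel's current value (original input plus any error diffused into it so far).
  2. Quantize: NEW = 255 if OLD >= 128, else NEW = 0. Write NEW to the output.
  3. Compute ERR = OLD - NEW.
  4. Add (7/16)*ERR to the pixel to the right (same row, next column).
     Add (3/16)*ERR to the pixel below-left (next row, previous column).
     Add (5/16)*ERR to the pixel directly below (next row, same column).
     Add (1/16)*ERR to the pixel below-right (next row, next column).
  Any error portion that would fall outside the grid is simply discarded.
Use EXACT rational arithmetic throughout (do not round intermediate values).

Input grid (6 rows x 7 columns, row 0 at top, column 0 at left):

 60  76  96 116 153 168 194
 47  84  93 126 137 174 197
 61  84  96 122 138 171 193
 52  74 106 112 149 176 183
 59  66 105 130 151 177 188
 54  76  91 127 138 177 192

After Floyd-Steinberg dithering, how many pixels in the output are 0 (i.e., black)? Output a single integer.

Answer: 21

Derivation:
(0,0): OLD=60 → NEW=0, ERR=60
(0,1): OLD=409/4 → NEW=0, ERR=409/4
(0,2): OLD=9007/64 → NEW=255, ERR=-7313/64
(0,3): OLD=67593/1024 → NEW=0, ERR=67593/1024
(0,4): OLD=2979903/16384 → NEW=255, ERR=-1198017/16384
(0,5): OLD=35654073/262144 → NEW=255, ERR=-31192647/262144
(0,6): OLD=595346447/4194304 → NEW=255, ERR=-474201073/4194304
(1,0): OLD=5435/64 → NEW=0, ERR=5435/64
(1,1): OLD=69341/512 → NEW=255, ERR=-61219/512
(1,2): OLD=389089/16384 → NEW=0, ERR=389089/16384
(1,3): OLD=8923757/65536 → NEW=255, ERR=-7787923/65536
(1,4): OLD=184442311/4194304 → NEW=0, ERR=184442311/4194304
(1,5): OLD=4371665591/33554432 → NEW=255, ERR=-4184714569/33554432
(1,6): OLD=53509865945/536870912 → NEW=0, ERR=53509865945/536870912
(2,0): OLD=533455/8192 → NEW=0, ERR=533455/8192
(2,1): OLD=22252053/262144 → NEW=0, ERR=22252053/262144
(2,2): OLD=464745471/4194304 → NEW=0, ERR=464745471/4194304
(2,3): OLD=4800649031/33554432 → NEW=255, ERR=-3755731129/33554432
(2,4): OLD=19317100055/268435456 → NEW=0, ERR=19317100055/268435456
(2,5): OLD=1588679264125/8589934592 → NEW=255, ERR=-601754056835/8589934592
(2,6): OLD=25522941968187/137438953472 → NEW=255, ERR=-9523991167173/137438953472
(3,0): OLD=370212767/4194304 → NEW=0, ERR=370212767/4194304
(3,1): OLD=5502537459/33554432 → NEW=255, ERR=-3053842701/33554432
(3,2): OLD=22851153001/268435456 → NEW=0, ERR=22851153001/268435456
(3,3): OLD=144615043327/1073741824 → NEW=255, ERR=-129189121793/1073741824
(3,4): OLD=13567819916191/137438953472 → NEW=0, ERR=13567819916191/137438953472
(3,5): OLD=207590444785165/1099511627776 → NEW=255, ERR=-72785020297715/1099511627776
(3,6): OLD=2251890738082323/17592186044416 → NEW=255, ERR=-2234116703243757/17592186044416
(4,0): OLD=37322366385/536870912 → NEW=0, ERR=37322366385/536870912
(4,1): OLD=768378983869/8589934592 → NEW=0, ERR=768378983869/8589934592
(4,2): OLD=19583604827315/137438953472 → NEW=255, ERR=-15463328308045/137438953472
(4,3): OLD=73675968601505/1099511627776 → NEW=0, ERR=73675968601505/1099511627776
(4,4): OLD=1682109973977907/8796093022208 → NEW=255, ERR=-560893746685133/8796093022208
(4,5): OLD=31180087639918227/281474976710656 → NEW=0, ERR=31180087639918227/281474976710656
(4,6): OLD=867575041969365237/4503599627370496 → NEW=255, ERR=-280842863010111243/4503599627370496
(5,0): OLD=12712629749895/137438953472 → NEW=0, ERR=12712629749895/137438953472
(5,1): OLD=140374517625581/1099511627776 → NEW=0, ERR=140374517625581/1099511627776
(5,2): OLD=1142178918419435/8796093022208 → NEW=255, ERR=-1100824802243605/8796093022208
(5,3): OLD=5221295948855671/70368744177664 → NEW=0, ERR=5221295948855671/70368744177664
(5,4): OLD=790351346557205917/4503599627370496 → NEW=255, ERR=-358066558422270563/4503599627370496
(5,5): OLD=5806214529808843533/36028797018963968 → NEW=255, ERR=-3381128710026968307/36028797018963968
(5,6): OLD=79769900169573614883/576460752303423488 → NEW=255, ERR=-67227591667799374557/576460752303423488
Output grid:
  Row 0: ..#.###  (3 black, running=3)
  Row 1: .#.#.#.  (4 black, running=7)
  Row 2: ...#.##  (4 black, running=11)
  Row 3: .#.#.##  (3 black, running=14)
  Row 4: ..#.#.#  (4 black, running=18)
  Row 5: ..#.###  (3 black, running=21)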